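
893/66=13 + 35/66 = 13.53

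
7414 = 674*11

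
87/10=8 + 7/10 = 8.70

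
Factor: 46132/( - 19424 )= -19/8  =  - 2^ ( - 3) * 19^1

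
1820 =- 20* (- 91)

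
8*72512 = 580096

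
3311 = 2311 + 1000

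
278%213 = 65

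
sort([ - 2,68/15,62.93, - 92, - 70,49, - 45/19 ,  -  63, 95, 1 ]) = [-92, - 70 , - 63, - 45/19, - 2,1, 68/15,49,62.93,95 ]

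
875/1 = 875 = 875.00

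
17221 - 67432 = -50211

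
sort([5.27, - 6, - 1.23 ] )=[ - 6, - 1.23, 5.27 ] 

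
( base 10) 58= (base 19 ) 31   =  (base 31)1R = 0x3A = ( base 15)3D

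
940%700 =240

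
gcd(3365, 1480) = 5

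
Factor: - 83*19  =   - 19^1 *83^1 = - 1577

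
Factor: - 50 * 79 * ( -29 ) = 2^1*5^2*29^1 * 79^1 = 114550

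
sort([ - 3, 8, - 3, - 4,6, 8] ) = [ -4, - 3, - 3, 6, 8, 8]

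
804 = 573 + 231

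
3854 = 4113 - 259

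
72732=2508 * 29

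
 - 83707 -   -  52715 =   -  30992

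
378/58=6 + 15/29 = 6.52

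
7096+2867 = 9963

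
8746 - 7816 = 930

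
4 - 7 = - 3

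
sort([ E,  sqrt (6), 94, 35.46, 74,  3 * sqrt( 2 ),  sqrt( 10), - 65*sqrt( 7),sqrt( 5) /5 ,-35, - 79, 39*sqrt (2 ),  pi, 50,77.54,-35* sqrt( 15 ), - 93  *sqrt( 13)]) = [-93*sqrt ( 13),  -  65*sqrt(7 ), - 35*sqrt( 15), - 79, - 35, sqrt( 5)/5, sqrt( 6 ),E, pi, sqrt(10), 3 *sqrt(2 ), 35.46, 50,39*sqrt ( 2),74, 77.54, 94 ] 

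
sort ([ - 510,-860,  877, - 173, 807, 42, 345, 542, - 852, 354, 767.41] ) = [ - 860, - 852, - 510,  -  173, 42, 345, 354, 542, 767.41, 807, 877 ] 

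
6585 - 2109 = 4476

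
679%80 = 39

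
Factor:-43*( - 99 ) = 3^2*11^1 *43^1  =  4257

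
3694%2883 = 811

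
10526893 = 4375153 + 6151740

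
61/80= 61/80 = 0.76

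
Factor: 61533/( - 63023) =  - 3^3*19^( - 1) * 31^( - 1) * 43^1*53^1*107^( - 1)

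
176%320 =176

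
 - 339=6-345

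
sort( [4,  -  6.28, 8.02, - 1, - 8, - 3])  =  [-8, - 6.28, - 3 , - 1,4, 8.02]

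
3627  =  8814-5187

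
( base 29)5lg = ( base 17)gc2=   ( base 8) 11336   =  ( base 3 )20121220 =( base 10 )4830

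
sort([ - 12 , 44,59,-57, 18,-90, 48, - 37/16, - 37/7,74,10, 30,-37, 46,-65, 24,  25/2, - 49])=[-90 ,-65, - 57, - 49, - 37, - 12, - 37/7,-37/16, 10 , 25/2, 18, 24, 30, 44, 46, 48,  59,74 ] 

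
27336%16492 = 10844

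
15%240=15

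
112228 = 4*28057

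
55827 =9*6203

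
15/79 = 15/79 = 0.19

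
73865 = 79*935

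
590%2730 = 590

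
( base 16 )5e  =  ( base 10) 94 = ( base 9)114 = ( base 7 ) 163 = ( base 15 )64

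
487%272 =215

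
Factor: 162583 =19^1*43^1*199^1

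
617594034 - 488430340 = 129163694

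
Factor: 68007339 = 3^2* 281^1 * 26891^1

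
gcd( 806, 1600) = 2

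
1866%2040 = 1866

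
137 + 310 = 447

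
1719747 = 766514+953233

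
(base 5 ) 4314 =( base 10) 584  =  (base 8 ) 1110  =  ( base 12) 408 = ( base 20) 194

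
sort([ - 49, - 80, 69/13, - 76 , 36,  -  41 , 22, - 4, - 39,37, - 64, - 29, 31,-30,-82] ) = [ - 82, - 80, - 76  , - 64, - 49, - 41, - 39, - 30, - 29, - 4, 69/13,22, 31, 36, 37 ] 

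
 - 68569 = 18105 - 86674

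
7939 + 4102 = 12041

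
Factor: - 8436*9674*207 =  - 16893241848 = - 2^3*3^3*7^1 * 19^1*23^1*37^1 * 691^1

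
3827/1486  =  3827/1486 = 2.58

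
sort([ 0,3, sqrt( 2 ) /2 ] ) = [ 0,sqrt( 2 )/2,3 ] 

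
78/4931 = 78/4931  =  0.02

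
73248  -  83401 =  -10153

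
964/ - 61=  - 964/61 = -15.80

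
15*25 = 375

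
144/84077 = 144/84077 = 0.00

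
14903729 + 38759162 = 53662891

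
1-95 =  -  94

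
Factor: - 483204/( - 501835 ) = 804/835=2^2*3^1 * 5^(  -  1 )*67^1 * 167^( - 1 ) 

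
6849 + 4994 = 11843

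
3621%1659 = 303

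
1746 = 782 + 964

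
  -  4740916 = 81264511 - 86005427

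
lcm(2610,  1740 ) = 5220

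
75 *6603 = 495225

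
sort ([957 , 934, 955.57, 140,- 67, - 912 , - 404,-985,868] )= [-985, - 912,-404, - 67,140,868,  934 , 955.57,957] 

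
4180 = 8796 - 4616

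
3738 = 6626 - 2888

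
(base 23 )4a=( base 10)102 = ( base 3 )10210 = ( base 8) 146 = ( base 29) 3F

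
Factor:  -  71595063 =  - 3^3*2651669^1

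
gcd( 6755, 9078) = 1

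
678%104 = 54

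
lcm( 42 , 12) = 84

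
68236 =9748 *7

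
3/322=3/322 = 0.01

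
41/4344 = 41/4344 = 0.01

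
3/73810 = 3/73810 = 0.00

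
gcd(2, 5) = 1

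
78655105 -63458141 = 15196964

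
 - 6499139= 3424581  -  9923720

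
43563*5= 217815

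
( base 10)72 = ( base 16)48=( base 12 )60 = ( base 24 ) 30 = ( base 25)2M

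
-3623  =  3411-7034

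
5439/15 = 1813/5 = 362.60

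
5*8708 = 43540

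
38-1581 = -1543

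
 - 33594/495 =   -  68  +  2/15 = -67.87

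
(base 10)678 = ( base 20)1di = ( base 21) 1b6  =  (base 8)1246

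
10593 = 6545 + 4048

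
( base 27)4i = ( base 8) 176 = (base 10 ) 126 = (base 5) 1001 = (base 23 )5B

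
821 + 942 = 1763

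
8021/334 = 8021/334 = 24.01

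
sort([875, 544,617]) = [544,  617, 875]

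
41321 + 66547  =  107868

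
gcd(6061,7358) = 1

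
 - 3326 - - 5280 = 1954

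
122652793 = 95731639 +26921154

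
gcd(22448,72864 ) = 368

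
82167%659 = 451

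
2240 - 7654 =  - 5414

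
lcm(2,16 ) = 16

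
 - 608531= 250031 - 858562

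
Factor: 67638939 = 3^1*829^1*27197^1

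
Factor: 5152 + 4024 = 2^3*31^1 * 37^1 = 9176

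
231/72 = 3 + 5/24= 3.21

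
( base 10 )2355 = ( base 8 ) 4463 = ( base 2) 100100110011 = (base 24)423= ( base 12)1443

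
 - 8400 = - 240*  35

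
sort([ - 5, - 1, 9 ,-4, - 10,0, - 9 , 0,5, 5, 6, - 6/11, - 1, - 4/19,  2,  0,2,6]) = [ - 10, - 9,  -  5, - 4, - 1, - 1, - 6/11 , - 4/19, 0 , 0,0 , 2, 2,5,5,6, 6, 9 ]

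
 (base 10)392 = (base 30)d2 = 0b110001000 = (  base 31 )CK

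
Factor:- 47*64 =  - 3008 = - 2^6* 47^1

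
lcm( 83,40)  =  3320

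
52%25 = 2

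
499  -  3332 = - 2833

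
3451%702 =643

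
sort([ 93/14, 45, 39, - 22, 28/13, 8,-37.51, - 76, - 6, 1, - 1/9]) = [ - 76, - 37.51, - 22, - 6, - 1/9,  1, 28/13, 93/14,8, 39,45]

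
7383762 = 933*7914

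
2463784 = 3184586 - 720802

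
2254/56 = 40+1/4 = 40.25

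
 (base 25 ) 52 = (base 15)87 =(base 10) 127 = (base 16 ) 7f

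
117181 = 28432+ 88749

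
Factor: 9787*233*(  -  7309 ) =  - 16667231639 = - 233^1*7309^1 * 9787^1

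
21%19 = 2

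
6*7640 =45840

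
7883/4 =7883/4= 1970.75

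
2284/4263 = 2284/4263 = 0.54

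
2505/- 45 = -167/3 = - 55.67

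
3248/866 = 1624/433=3.75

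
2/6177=2/6177=   0.00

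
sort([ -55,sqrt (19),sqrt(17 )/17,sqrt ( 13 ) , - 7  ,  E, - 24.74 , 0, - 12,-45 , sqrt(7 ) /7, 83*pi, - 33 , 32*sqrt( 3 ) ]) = [  -  55, -45, - 33, - 24.74, - 12, - 7, 0 , sqrt( 17)/17, sqrt( 7 ) /7,E,  sqrt ( 13 ),sqrt( 19 ),32 * sqrt(3),83 * pi]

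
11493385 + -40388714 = -28895329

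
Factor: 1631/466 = 7/2 = 2^ ( - 1) * 7^1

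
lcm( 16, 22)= 176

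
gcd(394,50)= 2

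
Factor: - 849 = - 3^1 *283^1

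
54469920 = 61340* 888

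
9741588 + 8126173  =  17867761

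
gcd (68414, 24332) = 158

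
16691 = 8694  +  7997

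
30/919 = 30/919 = 0.03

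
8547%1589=602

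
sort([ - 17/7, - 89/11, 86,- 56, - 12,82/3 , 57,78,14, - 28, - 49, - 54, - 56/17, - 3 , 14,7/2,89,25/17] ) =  [ - 56 , - 54, - 49 , - 28 , - 12, - 89/11, - 56/17, - 3, - 17/7,25/17,7/2,14,14,82/3  ,  57,78,86,89]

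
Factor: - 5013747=  -  3^2*23^1*53^1*457^1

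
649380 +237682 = 887062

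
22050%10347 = 1356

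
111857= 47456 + 64401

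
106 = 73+33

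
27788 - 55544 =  - 27756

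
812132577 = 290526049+521606528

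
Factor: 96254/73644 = 2^(- 1) * 3^(- 1)*19^( - 1)*149^1= 149/114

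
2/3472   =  1/1736 = 0.00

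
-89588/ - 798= 44794/399= 112.27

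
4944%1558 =270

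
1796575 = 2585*695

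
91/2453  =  91/2453  =  0.04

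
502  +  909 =1411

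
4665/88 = 53  +  1/88 = 53.01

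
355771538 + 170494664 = 526266202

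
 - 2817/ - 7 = 2817/7 = 402.43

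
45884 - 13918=31966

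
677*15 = 10155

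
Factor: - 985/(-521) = 5^1 * 197^1*521^( - 1)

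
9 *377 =3393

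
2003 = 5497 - 3494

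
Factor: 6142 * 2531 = 2^1* 37^1 * 83^1 *2531^1 = 15545402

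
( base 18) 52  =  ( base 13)71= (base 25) 3h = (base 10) 92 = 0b1011100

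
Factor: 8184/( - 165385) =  - 2^3*3^1*5^ ( - 1 )*97^( -1)  =  - 24/485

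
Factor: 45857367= 3^3*79^1*21499^1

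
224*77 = 17248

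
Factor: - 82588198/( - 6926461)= 2^1 *7^1*11^1*536287^1*6926461^( - 1)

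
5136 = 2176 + 2960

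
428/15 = 28+8/15 = 28.53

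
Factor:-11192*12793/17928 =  - 3^ ( - 3 )*11^1*83^( - 1)*1163^1*1399^1 = -17897407/2241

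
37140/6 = 6190 = 6190.00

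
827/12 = 827/12 =68.92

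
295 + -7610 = -7315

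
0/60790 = 0 = 0.00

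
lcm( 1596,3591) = 14364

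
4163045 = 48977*85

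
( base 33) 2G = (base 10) 82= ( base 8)122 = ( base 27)31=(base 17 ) 4e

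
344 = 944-600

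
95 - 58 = 37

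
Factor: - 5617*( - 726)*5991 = 2^1*3^2*11^2*41^1*137^1*1997^1  =  24430950522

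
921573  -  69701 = 851872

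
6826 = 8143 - 1317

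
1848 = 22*84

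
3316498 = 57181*58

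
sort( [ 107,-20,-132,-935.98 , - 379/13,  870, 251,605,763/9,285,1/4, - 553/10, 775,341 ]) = [- 935.98 , - 132, - 553/10, - 379/13,-20, 1/4, 763/9,107,251,285,341,605, 775,870 ]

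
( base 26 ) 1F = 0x29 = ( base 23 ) 1i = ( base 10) 41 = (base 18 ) 25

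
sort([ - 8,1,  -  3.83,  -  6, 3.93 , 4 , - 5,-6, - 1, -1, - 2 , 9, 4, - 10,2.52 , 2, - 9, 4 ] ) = [  -  10, -9 , - 8,-6, - 6 ,  -  5,-3.83,-2,-1, - 1, 1, 2,2.52, 3.93,4,4,4, 9 ] 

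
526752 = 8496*62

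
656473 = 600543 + 55930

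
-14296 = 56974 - 71270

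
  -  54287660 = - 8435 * 6436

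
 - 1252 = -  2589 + 1337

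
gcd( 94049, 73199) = 1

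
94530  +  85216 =179746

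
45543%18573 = 8397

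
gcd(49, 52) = 1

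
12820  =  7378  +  5442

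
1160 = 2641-1481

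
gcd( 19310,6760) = 10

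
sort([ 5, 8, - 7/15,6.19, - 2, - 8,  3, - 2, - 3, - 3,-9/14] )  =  [ - 8, - 3, - 3, - 2, - 2,-9/14, - 7/15 , 3,5,6.19 , 8]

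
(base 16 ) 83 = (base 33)3W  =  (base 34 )3t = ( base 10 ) 131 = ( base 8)203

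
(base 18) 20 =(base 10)36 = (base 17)22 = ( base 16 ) 24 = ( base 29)17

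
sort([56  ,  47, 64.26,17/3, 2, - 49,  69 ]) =[ - 49,2,17/3, 47, 56, 64.26, 69]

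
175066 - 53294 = 121772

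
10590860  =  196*54035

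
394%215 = 179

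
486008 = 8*60751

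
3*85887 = 257661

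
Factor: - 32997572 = -2^2*47^1*175519^1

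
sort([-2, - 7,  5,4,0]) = [ - 7, - 2,0,4,5]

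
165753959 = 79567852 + 86186107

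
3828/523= 3828/523= 7.32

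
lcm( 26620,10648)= 53240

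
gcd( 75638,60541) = 1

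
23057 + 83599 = 106656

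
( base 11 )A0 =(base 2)1101110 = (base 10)110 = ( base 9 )132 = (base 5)420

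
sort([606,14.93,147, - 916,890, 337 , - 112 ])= [ - 916, - 112,14.93, 147 , 337,606,890 ] 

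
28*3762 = 105336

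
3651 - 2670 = 981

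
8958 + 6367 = 15325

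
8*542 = 4336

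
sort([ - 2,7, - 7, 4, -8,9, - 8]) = [ - 8 , - 8, - 7, - 2,4, 7,9 ]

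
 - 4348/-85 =4348/85=   51.15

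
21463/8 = 2682 + 7/8 = 2682.88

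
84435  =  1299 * 65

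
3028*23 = 69644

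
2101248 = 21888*96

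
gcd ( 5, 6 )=1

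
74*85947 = 6360078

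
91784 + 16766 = 108550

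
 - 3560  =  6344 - 9904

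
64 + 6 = 70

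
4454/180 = 24 + 67/90= 24.74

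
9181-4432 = 4749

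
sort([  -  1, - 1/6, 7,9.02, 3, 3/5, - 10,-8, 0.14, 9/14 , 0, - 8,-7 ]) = [ - 10, - 8, - 8, - 7, - 1, - 1/6,0, 0.14, 3/5, 9/14 , 3, 7, 9.02]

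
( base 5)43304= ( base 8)5612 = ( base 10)2954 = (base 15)d1e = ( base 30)38e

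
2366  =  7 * 338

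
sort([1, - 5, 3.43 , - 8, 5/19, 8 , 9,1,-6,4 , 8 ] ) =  [ - 8, - 6, - 5, 5/19 , 1, 1, 3.43,4, 8, 8,9]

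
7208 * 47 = 338776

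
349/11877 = 349/11877 = 0.03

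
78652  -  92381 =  - 13729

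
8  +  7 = 15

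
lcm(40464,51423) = 2468304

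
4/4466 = 2/2233 = 0.00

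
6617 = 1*6617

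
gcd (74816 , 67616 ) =32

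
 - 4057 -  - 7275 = 3218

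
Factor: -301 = - 7^1*43^1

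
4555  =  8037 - 3482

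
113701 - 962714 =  - 849013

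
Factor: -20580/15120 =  - 49/36 = - 2^( - 2) * 3^( - 2 ) * 7^2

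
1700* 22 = 37400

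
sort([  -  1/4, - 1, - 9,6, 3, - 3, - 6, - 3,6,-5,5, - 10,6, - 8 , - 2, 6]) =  [ - 10, - 9, - 8, -6,-5, - 3, - 3,-2, - 1, - 1/4,3,5,6,6,6, 6]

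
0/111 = 0 = 0.00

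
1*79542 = 79542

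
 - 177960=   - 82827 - 95133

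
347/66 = 347/66 = 5.26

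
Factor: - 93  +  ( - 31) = - 2^2*31^1 =- 124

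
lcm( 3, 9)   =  9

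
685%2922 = 685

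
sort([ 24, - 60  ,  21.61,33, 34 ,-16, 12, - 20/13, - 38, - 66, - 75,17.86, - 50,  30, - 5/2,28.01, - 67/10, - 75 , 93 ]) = [  -  75, - 75, - 66, - 60, - 50,-38, - 16 , - 67/10, - 5/2, - 20/13, 12,17.86, 21.61, 24,28.01 , 30,33, 34,93 ] 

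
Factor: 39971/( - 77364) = -2^(-2)*3^( - 2)* 7^(  -  1)*307^(-1)*39971^1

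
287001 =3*95667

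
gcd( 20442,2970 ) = 6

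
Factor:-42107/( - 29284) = 2^( - 2) * 13^1* 41^1*79^1*7321^( - 1)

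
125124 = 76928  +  48196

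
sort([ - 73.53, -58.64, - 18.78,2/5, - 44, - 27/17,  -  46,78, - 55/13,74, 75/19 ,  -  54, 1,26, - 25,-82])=[-82, -73.53, - 58.64,  -  54,  -  46, - 44,  -  25,-18.78 ,-55/13, - 27/17, 2/5,  1,75/19,26,  74, 78]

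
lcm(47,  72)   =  3384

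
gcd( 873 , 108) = 9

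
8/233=8/233 =0.03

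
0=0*9489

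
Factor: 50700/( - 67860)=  - 3^ (  -  1)*5^1*13^1*29^( - 1)  =  - 65/87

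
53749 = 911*59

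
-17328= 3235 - 20563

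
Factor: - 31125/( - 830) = 2^( - 1) * 3^1 * 5^2 = 75/2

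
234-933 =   -  699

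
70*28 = 1960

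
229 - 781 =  - 552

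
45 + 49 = 94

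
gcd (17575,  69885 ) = 5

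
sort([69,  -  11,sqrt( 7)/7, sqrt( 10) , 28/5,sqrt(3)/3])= [ - 11, sqrt( 7)/7, sqrt(3 ) /3,sqrt( 10), 28/5,69 ] 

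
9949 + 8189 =18138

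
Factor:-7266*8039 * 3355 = -2^1 *3^1*5^1*7^1 * 11^1*61^1*173^1*8039^1= -195970159770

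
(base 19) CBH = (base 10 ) 4558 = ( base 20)b7i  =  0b1000111001110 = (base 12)277a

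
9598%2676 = 1570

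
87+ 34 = 121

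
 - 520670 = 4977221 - 5497891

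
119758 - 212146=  - 92388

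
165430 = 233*710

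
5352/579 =1784/193 = 9.24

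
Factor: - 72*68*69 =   -  337824 = -  2^5*3^3*17^1*23^1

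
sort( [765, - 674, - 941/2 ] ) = [ - 674, - 941/2,765 ] 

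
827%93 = 83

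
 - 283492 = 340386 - 623878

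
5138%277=152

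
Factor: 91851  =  3^1*17^1 * 1801^1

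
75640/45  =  15128/9 = 1680.89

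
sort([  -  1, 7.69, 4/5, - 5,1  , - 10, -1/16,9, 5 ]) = [ - 10,-5,  -  1, - 1/16, 4/5, 1, 5, 7.69,9]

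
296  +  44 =340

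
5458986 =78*69987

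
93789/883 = 93789/883 =106.22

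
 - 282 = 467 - 749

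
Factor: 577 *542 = 2^1 * 271^1*577^1 = 312734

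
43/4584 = 43/4584 = 0.01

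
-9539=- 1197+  - 8342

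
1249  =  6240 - 4991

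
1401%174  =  9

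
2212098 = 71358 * 31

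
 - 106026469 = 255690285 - 361716754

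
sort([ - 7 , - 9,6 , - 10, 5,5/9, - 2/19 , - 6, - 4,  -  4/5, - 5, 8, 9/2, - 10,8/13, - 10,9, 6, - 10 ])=[  -  10,  -  10, - 10, - 10,- 9  , -7,-6,-5, - 4, -4/5, - 2/19, 5/9  ,  8/13,9/2,5, 6, 6, 8, 9 ] 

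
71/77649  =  71/77649 = 0.00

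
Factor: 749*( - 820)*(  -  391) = 2^2* 5^1*7^1*17^1*23^1 * 41^1*107^1= 240144380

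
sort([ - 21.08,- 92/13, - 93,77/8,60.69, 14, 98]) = [- 93, - 21.08, - 92/13, 77/8,14,60.69, 98]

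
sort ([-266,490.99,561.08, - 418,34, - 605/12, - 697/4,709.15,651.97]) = [ - 418, - 266,-697/4, - 605/12  ,  34, 490.99,561.08,  651.97, 709.15]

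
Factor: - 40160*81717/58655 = -656350944/11731= - 2^5*3^1*251^1*11731^(-1)*27239^1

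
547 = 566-19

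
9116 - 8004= 1112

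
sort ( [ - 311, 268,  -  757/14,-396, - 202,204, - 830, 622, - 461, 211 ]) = [ - 830,  -  461, - 396, - 311, - 202, - 757/14, 204,211, 268,622 ]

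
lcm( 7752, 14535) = 116280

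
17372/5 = 17372/5  =  3474.40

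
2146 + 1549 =3695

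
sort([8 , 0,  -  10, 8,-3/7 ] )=[ - 10, - 3/7,0,  8, 8]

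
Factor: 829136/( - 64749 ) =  - 2^4*3^( - 1 )*7^1*11^1*113^( - 1) * 191^ (  -  1)*673^1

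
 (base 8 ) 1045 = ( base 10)549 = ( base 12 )399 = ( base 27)K9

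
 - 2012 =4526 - 6538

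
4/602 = 2/301 = 0.01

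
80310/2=40155  =  40155.00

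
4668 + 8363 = 13031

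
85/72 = 1 + 13/72 =1.18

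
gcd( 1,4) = 1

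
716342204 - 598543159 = 117799045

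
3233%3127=106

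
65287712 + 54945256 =120232968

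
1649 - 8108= -6459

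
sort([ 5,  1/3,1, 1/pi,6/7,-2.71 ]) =[ - 2.71,1/pi,  1/3,6/7,1 , 5] 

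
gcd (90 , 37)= 1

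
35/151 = 35/151 =0.23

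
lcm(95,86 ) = 8170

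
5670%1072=310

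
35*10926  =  382410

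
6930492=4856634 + 2073858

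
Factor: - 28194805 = -5^1 *5638961^1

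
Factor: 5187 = 3^1*7^1*13^1*19^1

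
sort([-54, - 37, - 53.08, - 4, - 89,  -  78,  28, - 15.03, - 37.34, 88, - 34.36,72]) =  [ -89, - 78, -54, - 53.08,-37.34,  -  37, - 34.36, - 15.03 , - 4 , 28,72, 88 ] 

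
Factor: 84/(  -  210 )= - 2/5=- 2^1*5^( - 1 ) 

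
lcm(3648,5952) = 113088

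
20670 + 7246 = 27916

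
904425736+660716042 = 1565141778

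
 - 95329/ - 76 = 1254 + 25/76  =  1254.33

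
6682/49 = 136 + 18/49 = 136.37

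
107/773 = 107/773 = 0.14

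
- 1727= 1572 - 3299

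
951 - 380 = 571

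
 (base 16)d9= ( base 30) 77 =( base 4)3121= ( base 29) 7E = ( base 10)217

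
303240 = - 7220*( - 42)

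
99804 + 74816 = 174620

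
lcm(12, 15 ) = 60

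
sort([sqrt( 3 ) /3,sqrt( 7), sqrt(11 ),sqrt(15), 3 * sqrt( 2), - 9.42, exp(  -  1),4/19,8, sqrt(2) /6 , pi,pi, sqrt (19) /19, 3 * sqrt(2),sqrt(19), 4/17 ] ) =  [-9.42,4/19,  sqrt (19)/19, 4/17, sqrt( 2) /6,  exp( - 1 ),sqrt( 3 ) /3, sqrt(7 ), pi, pi, sqrt( 11), sqrt( 15 ),3*sqrt(2), 3*sqrt(2 ), sqrt(19 ), 8]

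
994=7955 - 6961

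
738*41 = 30258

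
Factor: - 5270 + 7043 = 3^2*197^1= 1773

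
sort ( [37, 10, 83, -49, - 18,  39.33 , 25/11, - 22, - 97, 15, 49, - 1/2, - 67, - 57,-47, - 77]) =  [-97,-77,  -  67, - 57, - 49, - 47, - 22,-18, - 1/2,25/11, 10, 15, 37, 39.33,49 , 83]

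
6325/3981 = 1 + 2344/3981 = 1.59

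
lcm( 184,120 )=2760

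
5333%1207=505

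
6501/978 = 2167/326 = 6.65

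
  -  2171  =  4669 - 6840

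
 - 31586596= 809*(-39044)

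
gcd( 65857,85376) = 1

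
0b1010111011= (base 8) 1273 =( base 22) 19H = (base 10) 699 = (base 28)OR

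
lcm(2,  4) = 4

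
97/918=97/918 =0.11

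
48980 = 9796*5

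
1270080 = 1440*882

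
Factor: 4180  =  2^2* 5^1* 11^1 * 19^1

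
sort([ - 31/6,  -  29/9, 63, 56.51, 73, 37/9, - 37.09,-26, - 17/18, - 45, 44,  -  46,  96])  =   [ - 46 , - 45,  -  37.09,-26, - 31/6, - 29/9, - 17/18, 37/9, 44, 56.51, 63, 73, 96 ]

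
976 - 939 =37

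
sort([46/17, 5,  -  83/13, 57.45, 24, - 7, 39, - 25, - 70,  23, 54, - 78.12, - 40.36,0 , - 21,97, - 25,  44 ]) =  [ - 78.12, - 70, - 40.36, - 25, - 25, - 21, - 7,- 83/13,  0, 46/17, 5,  23,  24,39, 44,54, 57.45,97 ] 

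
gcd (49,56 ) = 7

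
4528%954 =712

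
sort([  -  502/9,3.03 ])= [ - 502/9, 3.03 ] 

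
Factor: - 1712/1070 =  - 8/5 = -2^3*5^(-1)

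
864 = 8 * 108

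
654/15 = 43  +  3/5  =  43.60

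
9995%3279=158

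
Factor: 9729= 3^2*23^1*47^1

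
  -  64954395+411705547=346751152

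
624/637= 48/49 = 0.98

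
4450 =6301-1851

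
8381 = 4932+3449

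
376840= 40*9421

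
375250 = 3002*125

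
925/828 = 925/828 = 1.12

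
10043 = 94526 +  - 84483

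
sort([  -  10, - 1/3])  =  [ - 10, - 1/3 ] 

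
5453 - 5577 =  - 124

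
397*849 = 337053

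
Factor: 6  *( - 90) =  - 540=-2^2*3^3*5^1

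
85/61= 85/61 =1.39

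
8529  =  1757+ 6772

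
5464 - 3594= 1870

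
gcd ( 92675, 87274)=11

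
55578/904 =27789/452 = 61.48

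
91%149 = 91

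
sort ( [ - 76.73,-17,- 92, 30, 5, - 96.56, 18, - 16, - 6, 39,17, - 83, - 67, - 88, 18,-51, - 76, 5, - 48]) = [  -  96.56, - 92, - 88 , - 83, - 76.73, - 76,-67,-51,  -  48,  -  17, - 16, - 6, 5,5,17, 18,18,  30, 39 ]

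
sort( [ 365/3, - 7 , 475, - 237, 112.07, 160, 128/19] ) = [ - 237, - 7, 128/19, 112.07,365/3,160, 475 ]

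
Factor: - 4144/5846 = - 2^3 * 7^1*79^(-1 )  =  - 56/79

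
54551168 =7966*6848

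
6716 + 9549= 16265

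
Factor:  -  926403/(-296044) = 2^( - 2 )*3^1 * 7^(-1)*97^ ( - 1)*109^( - 1 )*308801^1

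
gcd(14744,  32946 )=38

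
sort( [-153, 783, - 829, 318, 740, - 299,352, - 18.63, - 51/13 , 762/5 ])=[- 829, - 299 ,-153, - 18.63, -51/13 , 762/5, 318, 352 , 740, 783 ] 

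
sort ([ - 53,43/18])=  [-53,43/18] 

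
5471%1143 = 899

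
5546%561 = 497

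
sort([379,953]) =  [379, 953 ] 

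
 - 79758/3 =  - 26586 = - 26586.00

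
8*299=2392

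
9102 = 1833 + 7269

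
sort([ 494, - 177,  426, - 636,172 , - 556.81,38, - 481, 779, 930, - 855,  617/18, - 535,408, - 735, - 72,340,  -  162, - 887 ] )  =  [ -887, - 855, - 735, - 636,-556.81  , - 535, - 481, - 177, - 162,-72, 617/18,38, 172, 340, 408, 426,494, 779, 930 ] 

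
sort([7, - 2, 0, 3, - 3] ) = [ - 3,-2,0, 3,7] 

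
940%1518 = 940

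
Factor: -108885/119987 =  - 255/281 = - 3^1*5^1 * 17^1 * 281^ ( - 1)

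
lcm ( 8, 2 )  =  8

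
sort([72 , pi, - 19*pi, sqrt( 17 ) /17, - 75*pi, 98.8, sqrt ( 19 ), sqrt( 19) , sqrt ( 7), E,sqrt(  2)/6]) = [ - 75*pi , - 19*pi , sqrt( 2)/6,  sqrt( 17)/17,sqrt( 7),E , pi,sqrt(19 ), sqrt( 19),72  ,  98.8 ] 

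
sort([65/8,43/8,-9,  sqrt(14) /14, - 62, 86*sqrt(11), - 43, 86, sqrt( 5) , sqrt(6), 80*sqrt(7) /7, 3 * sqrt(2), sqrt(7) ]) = [-62, -43, - 9 , sqrt( 14)/14, sqrt(5 ), sqrt (6),sqrt(7), 3 * sqrt(2 ), 43/8, 65/8, 80*sqrt( 7 )/7, 86, 86*sqrt( 11)] 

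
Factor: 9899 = 19^1 * 521^1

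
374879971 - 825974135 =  - 451094164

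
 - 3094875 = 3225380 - 6320255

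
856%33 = 31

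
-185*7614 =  - 1408590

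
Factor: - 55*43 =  - 2365 = - 5^1*11^1*43^1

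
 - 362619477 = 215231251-577850728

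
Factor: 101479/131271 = 3^( -1)*  47^( - 1)*109^1 = 109/141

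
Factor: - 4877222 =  - 2^1*7^1*283^1*1231^1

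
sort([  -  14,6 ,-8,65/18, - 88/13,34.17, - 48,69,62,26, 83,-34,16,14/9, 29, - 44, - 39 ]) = [ - 48,-44,  -  39,  -  34,  -  14,-8,- 88/13, 14/9,65/18,6 , 16,26,29,34.17 , 62,69,83] 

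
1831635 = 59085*31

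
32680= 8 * 4085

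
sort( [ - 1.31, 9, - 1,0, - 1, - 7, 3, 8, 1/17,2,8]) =[ - 7, - 1.31, - 1,-1,0 , 1/17, 2,3,  8,8, 9]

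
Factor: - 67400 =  - 2^3 * 5^2*337^1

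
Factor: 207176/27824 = 2^( - 1)*19^1* 29^1*37^ ( - 1 )=551/74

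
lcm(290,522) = 2610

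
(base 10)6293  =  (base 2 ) 1100010010101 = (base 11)4801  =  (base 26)981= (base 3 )22122002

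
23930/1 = 23930 = 23930.00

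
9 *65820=592380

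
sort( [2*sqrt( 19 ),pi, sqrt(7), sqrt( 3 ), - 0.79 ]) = [ - 0.79, sqrt( 3), sqrt(7), pi,2*sqrt( 19)]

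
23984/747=23984/747 = 32.11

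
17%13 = 4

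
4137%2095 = 2042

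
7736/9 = 859+ 5/9 = 859.56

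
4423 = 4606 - 183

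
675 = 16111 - 15436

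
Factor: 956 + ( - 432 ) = 2^2*131^1 = 524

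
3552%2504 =1048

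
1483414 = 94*15781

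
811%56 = 27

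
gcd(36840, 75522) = 1842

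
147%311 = 147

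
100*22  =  2200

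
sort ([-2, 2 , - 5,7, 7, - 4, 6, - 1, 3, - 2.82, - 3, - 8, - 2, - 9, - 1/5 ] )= [-9, - 8, - 5,  -  4, - 3, - 2.82, - 2, - 2, - 1, - 1/5, 2, 3,6,7,7]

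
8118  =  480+7638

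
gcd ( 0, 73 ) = 73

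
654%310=34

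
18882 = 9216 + 9666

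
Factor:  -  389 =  - 389^1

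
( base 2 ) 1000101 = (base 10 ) 69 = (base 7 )126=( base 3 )2120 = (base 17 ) 41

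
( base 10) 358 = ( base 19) ig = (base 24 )EM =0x166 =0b101100110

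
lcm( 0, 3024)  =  0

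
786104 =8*98263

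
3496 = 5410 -1914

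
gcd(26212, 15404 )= 4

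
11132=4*2783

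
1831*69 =126339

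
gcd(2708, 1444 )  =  4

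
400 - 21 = 379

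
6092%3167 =2925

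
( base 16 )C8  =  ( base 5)1300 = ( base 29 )6q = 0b11001000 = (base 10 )200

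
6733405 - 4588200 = 2145205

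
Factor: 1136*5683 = 6455888= 2^4 *71^1*5683^1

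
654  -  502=152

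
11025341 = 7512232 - - 3513109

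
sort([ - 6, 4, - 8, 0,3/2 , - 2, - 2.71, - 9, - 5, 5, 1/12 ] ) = [ - 9, - 8,  -  6, - 5, - 2.71 , - 2 , 0,1/12, 3/2, 4, 5 ] 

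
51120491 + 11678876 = 62799367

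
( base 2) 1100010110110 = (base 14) 243C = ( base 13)2b58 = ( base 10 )6326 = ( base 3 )22200022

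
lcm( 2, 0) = 0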